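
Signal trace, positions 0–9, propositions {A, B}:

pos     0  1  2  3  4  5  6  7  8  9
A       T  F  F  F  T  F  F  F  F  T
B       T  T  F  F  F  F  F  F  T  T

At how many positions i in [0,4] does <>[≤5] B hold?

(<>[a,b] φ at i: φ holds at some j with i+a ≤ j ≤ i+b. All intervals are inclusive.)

4

Evaluate at each i in [0,4]:
  i=0: ✓ (witness j=0)
  i=1: ✓ (witness j=1)
  i=2: ✗ (none in [2,7])
  i=3: ✓ (witness j=8)
  i=4: ✓ (witness j=8)
Positions where it holds: {0, 1, 3, 4} → 4.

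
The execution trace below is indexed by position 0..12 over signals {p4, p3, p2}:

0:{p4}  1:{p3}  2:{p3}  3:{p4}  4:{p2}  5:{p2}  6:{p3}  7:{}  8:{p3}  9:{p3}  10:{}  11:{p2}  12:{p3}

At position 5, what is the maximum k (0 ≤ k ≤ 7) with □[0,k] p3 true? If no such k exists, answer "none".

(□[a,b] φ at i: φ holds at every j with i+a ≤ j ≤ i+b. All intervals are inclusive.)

p3 must hold from j=5 onward; find where it first fails.
  j=5: fails → no k works.

none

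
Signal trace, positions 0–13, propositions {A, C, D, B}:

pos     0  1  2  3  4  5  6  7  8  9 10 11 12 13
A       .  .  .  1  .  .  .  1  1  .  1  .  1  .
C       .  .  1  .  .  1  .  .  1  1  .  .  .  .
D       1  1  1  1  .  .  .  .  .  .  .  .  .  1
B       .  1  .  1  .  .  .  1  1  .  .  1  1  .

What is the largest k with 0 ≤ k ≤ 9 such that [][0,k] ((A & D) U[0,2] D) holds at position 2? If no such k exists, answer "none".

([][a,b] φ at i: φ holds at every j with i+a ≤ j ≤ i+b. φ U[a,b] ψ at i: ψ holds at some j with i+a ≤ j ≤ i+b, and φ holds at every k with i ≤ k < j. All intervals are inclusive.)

((A & D) U[0,2] D) must hold from j=2 onward; find where it first fails.
  j=2: holds
  j=3: holds
  j=4: fails
Holds on [2,3], so largest k = 1.

1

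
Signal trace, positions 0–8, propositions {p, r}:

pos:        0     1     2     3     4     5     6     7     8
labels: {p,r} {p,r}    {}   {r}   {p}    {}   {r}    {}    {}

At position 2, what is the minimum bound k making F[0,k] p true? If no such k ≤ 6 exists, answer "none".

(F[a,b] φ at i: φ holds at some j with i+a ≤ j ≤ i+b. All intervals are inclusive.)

Scan j = 2,3,… for p:
  j=2: fails
  j=3: fails
  j=4: holds
First hit at j=4, so smallest k = 4-2 = 2.

2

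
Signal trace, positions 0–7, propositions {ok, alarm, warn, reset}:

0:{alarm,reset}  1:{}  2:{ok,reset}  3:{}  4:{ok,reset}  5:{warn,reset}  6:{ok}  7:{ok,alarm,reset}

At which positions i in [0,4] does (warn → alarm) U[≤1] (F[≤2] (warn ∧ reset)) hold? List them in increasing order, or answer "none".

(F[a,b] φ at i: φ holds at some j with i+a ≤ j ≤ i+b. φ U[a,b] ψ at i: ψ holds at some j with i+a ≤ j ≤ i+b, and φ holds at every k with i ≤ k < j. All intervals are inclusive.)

Evaluate at each i in [0,4]:
  i=0: ✗ (no rhs in [0,1])
  i=1: ✗ (no rhs in [1,2])
  i=2: ✓ (rhs at j=3; lhs holds on [2,2])
  i=3: ✓ (rhs at j=3)
  i=4: ✓ (rhs at j=4)

2, 3, 4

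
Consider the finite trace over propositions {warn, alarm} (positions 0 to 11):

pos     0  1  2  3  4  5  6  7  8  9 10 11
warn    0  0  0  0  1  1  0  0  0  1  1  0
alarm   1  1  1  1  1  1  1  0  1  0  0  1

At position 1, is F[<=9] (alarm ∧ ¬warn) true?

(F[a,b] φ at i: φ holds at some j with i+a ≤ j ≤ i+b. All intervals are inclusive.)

True

Check (alarm ∧ ¬warn) at each j in [1,10]:
  j=1: true
  j=2: true
  j=3: true
  j=4: false
  j=5: false
  j=6: true
  j=7: false
  j=8: true
  j=9: false
  j=10: false
Found at j=1 → formula holds.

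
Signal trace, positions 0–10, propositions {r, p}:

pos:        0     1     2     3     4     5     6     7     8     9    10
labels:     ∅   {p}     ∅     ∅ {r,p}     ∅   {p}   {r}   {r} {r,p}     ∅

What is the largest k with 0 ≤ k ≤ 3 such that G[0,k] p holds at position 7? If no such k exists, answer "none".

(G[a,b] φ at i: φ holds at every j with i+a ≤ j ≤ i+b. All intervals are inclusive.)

p must hold from j=7 onward; find where it first fails.
  j=7: fails → no k works.

none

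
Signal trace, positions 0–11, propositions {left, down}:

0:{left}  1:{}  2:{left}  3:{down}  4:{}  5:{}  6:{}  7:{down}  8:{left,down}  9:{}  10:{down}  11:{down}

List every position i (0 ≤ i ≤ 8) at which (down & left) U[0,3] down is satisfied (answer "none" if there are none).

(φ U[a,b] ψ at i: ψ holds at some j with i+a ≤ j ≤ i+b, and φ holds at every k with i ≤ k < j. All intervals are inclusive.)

3, 7, 8

Evaluate at each i in [0,8]:
  i=0: ✗ (lhs fails at k=0 before rhs at j=3)
  i=1: ✗ (lhs fails at k=1 before rhs at j=3)
  i=2: ✗ (lhs fails at k=2 before rhs at j=3)
  i=3: ✓ (rhs at j=3)
  i=4: ✗ (lhs fails at k=4 before rhs at j=7)
  i=5: ✗ (lhs fails at k=5 before rhs at j=7)
  i=6: ✗ (lhs fails at k=6 before rhs at j=7)
  i=7: ✓ (rhs at j=7)
  i=8: ✓ (rhs at j=8)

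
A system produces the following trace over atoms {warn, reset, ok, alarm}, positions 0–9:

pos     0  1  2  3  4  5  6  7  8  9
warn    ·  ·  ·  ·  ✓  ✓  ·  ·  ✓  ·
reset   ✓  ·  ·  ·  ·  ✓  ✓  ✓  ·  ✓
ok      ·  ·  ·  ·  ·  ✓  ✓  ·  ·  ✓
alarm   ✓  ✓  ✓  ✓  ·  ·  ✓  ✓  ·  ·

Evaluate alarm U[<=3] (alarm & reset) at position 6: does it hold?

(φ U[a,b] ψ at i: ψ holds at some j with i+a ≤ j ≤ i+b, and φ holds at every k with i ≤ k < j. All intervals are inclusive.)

Holds

Need some j in [6,9] with (alarm & reset), and alarm at every k in [6,j-1].
  j=6: (alarm & reset) holds; no prefix to check → satisfied.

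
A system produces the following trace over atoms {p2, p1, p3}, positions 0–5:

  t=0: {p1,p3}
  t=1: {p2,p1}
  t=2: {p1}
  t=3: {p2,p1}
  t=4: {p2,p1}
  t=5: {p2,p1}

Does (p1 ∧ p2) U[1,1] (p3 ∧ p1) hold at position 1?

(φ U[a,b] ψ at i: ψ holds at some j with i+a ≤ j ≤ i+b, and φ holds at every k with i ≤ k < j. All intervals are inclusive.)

False

Need some j in [2,2] with (p3 ∧ p1), and (p1 ∧ p2) at every k in [1,j-1].
  j=2: (p3 ∧ p1) false.
No j in the window works → until fails.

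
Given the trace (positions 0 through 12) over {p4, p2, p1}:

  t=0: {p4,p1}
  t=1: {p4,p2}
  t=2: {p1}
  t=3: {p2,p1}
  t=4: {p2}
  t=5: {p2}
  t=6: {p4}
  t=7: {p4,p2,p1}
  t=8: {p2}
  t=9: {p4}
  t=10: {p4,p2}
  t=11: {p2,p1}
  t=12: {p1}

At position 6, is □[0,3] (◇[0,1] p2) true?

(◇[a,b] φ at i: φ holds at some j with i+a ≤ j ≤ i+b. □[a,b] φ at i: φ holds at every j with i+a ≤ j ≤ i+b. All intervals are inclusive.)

Check ◇[0,1] p2 at every j in [6,9]:
  j=6: holds (witness at 7)
  j=7: holds (witness at 7)
  j=8: holds (witness at 8)
  j=9: holds (witness at 10)
All positions satisfy it → formula holds.

True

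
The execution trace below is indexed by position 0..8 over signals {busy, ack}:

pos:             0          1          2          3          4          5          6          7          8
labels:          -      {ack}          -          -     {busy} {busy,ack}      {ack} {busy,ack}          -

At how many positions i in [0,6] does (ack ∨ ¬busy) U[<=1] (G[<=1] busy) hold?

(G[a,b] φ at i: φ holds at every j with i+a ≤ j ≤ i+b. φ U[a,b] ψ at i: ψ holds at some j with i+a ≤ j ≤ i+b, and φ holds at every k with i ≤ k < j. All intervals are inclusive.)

2

Evaluate at each i in [0,6]:
  i=0: ✗ (no rhs in [0,1])
  i=1: ✗ (no rhs in [1,2])
  i=2: ✗ (no rhs in [2,3])
  i=3: ✓ (rhs at j=4; lhs holds on [3,3])
  i=4: ✓ (rhs at j=4)
  i=5: ✗ (no rhs in [5,6])
  i=6: ✗ (no rhs in [6,7])
Positions where it holds: {3, 4} → 2.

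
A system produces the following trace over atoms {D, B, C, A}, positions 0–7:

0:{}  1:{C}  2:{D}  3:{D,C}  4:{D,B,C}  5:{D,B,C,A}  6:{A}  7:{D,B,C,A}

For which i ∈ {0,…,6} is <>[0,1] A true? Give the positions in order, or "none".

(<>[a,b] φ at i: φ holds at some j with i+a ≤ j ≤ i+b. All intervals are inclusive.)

4, 5, 6

Evaluate at each i in [0,6]:
  i=0: ✗ (none in [0,1])
  i=1: ✗ (none in [1,2])
  i=2: ✗ (none in [2,3])
  i=3: ✗ (none in [3,4])
  i=4: ✓ (witness j=5)
  i=5: ✓ (witness j=5)
  i=6: ✓ (witness j=6)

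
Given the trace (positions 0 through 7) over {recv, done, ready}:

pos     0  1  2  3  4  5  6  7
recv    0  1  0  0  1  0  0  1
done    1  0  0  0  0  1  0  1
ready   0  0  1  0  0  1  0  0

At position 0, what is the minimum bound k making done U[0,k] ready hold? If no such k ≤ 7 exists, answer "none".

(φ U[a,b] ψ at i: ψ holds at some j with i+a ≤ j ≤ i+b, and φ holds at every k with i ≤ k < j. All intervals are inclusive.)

none

Need earliest j ≥ 0 with ready, and done at every k in [0,j-1].
  j=0: rhs fails.
  j=1: rhs fails.
  j=2: rhs holds but lhs fails at k=1.
  j=3: rhs fails.
  j=4: rhs fails.
  j=5: rhs holds but lhs fails at k=1.
  j=6: rhs fails.
  j=7: rhs fails.
No witness within the range → none.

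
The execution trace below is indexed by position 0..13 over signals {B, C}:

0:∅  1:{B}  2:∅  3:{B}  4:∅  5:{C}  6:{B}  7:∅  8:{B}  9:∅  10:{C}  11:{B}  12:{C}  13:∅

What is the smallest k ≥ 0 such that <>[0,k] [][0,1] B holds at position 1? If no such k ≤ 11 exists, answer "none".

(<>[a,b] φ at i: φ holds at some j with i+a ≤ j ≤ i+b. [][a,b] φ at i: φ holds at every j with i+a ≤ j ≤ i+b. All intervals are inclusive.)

none

Scan j = 1,2,… for [][0,1] B:
  j=1: fails
  j=2: fails
  j=3: fails
  j=4: fails
  j=5: fails
  j=6: fails
  j=7: fails
  j=8: fails
  j=9: fails
  j=10: fails
  j=11: fails
  j=12: fails
No j in [1,12] satisfies it → none.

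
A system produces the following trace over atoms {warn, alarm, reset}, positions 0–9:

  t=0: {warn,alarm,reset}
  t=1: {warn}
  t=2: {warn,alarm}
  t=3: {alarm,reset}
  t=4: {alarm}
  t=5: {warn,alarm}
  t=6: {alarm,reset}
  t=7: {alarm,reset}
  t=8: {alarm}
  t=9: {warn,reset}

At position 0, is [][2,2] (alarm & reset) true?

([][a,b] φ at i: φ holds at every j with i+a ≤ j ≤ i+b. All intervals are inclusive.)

Does not hold

Check (alarm & reset) at every j in [2,2]:
  j=2: false
Fails at j=2 → formula fails.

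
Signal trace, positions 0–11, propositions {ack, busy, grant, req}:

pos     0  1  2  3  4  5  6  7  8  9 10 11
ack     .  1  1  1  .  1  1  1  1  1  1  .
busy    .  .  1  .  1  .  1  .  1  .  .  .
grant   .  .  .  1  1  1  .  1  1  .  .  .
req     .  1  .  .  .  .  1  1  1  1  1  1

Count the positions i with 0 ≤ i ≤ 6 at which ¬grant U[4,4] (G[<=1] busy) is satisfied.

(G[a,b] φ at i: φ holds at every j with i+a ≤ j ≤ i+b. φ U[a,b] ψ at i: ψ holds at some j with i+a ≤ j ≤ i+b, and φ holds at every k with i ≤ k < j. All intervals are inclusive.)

0

Evaluate at each i in [0,6]:
  i=0: ✗ (no rhs in [4,4])
  i=1: ✗ (no rhs in [5,5])
  i=2: ✗ (no rhs in [6,6])
  i=3: ✗ (no rhs in [7,7])
  i=4: ✗ (no rhs in [8,8])
  i=5: ✗ (no rhs in [9,9])
  i=6: ✗ (no rhs in [10,10])
Positions where it holds: {} → 0.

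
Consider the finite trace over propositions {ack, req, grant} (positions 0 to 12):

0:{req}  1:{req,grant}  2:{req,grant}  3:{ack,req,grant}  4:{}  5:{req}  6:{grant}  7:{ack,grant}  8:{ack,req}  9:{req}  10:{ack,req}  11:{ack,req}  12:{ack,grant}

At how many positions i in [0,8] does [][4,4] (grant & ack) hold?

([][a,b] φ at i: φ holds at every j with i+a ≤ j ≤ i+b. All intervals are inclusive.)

2

Evaluate at each i in [0,8]:
  i=0: ✗ (fails at j=4)
  i=1: ✗ (fails at j=5)
  i=2: ✗ (fails at j=6)
  i=3: ✓ (all of [7,7])
  i=4: ✗ (fails at j=8)
  i=5: ✗ (fails at j=9)
  i=6: ✗ (fails at j=10)
  i=7: ✗ (fails at j=11)
  i=8: ✓ (all of [12,12])
Positions where it holds: {3, 8} → 2.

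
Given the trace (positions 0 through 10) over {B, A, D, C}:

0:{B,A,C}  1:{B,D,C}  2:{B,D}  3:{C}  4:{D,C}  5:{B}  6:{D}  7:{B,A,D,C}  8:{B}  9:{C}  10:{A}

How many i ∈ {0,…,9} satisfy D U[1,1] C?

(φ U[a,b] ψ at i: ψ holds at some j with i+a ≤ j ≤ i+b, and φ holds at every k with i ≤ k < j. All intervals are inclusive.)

2

Evaluate at each i in [0,9]:
  i=0: ✗ (lhs fails at k=0 before rhs at j=1)
  i=1: ✗ (no rhs in [2,2])
  i=2: ✓ (rhs at j=3; lhs holds on [2,2])
  i=3: ✗ (lhs fails at k=3 before rhs at j=4)
  i=4: ✗ (no rhs in [5,5])
  i=5: ✗ (no rhs in [6,6])
  i=6: ✓ (rhs at j=7; lhs holds on [6,6])
  i=7: ✗ (no rhs in [8,8])
  i=8: ✗ (lhs fails at k=8 before rhs at j=9)
  i=9: ✗ (no rhs in [10,10])
Positions where it holds: {2, 6} → 2.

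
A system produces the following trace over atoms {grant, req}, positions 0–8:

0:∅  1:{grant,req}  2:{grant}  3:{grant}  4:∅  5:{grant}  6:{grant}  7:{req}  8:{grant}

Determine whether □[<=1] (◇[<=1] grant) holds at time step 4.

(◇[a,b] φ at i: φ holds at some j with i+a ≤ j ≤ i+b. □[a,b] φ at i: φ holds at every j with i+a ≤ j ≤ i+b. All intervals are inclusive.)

Holds

Check ◇[<=1] grant at every j in [4,5]:
  j=4: holds (witness at 5)
  j=5: holds (witness at 5)
All positions satisfy it → formula holds.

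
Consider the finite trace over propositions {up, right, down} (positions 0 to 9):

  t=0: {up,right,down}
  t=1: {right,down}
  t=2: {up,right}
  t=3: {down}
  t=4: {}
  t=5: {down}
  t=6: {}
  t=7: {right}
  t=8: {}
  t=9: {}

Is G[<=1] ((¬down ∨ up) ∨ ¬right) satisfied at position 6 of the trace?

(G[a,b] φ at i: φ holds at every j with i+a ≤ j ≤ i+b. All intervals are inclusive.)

Check ((¬down ∨ up) ∨ ¬right) at every j in [6,7]:
  j=6: true
  j=7: true
All positions satisfy it → formula holds.

Yes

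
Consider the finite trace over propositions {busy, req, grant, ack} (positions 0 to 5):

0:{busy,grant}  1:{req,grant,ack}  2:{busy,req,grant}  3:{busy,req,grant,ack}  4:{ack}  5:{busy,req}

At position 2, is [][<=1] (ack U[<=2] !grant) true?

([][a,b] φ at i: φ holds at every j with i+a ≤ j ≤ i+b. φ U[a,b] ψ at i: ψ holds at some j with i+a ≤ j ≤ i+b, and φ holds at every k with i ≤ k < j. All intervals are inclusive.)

Check (ack U[<=2] !grant) at every j in [2,3]:
  j=2: fails
  j=3: holds
Fails at j=2 → formula fails.

No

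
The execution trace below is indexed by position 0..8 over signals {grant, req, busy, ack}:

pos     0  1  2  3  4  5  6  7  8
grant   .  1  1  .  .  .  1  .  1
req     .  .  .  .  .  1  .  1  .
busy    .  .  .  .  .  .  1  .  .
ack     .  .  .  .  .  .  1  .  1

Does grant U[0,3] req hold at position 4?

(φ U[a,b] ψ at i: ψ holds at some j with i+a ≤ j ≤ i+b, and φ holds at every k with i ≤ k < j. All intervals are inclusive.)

Need some j in [4,7] with req, and grant at every k in [4,j-1].
  j=4: req false.
  j=5: req holds, but grant fails at k=4 → not this j.
  j=6: req false.
  j=7: req holds, but grant fails at k=4 → not this j.
No j in the window works → until fails.

Does not hold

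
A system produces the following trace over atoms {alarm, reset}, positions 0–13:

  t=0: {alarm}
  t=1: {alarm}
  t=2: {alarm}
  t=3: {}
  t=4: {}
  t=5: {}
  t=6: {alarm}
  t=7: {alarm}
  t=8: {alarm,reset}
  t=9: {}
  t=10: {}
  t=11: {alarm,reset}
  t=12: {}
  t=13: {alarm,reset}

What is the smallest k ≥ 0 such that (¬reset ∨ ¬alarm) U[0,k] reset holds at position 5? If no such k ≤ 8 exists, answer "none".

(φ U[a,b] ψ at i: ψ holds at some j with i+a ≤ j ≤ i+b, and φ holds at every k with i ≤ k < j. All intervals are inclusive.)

Need earliest j ≥ 5 with reset, and (¬reset ∨ ¬alarm) at every k in [5,j-1].
  j=5: rhs fails.
  j=6: rhs fails.
  j=7: rhs fails.
  j=8: rhs holds; lhs holds on [5,7]. k = 3.

3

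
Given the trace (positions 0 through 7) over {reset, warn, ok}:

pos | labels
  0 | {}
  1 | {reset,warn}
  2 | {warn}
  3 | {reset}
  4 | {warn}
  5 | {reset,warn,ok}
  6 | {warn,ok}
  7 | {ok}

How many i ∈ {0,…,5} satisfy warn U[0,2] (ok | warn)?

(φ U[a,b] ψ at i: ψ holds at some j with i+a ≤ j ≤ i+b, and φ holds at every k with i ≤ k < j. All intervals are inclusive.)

4

Evaluate at each i in [0,5]:
  i=0: ✗ (lhs fails at k=0 before rhs at j=1)
  i=1: ✓ (rhs at j=1)
  i=2: ✓ (rhs at j=2)
  i=3: ✗ (lhs fails at k=3 before rhs at j=4)
  i=4: ✓ (rhs at j=4)
  i=5: ✓ (rhs at j=5)
Positions where it holds: {1, 2, 4, 5} → 4.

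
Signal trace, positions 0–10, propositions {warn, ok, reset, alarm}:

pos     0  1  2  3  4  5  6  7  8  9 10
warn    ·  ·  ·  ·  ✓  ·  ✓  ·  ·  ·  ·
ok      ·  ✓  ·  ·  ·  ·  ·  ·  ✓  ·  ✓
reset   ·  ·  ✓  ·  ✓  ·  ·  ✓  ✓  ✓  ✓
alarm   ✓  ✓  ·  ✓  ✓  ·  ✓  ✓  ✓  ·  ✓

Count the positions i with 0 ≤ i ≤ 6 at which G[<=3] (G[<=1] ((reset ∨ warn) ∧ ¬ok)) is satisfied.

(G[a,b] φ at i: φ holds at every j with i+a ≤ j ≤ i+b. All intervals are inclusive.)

Evaluate at each i in [0,6]:
  i=0: ✗ (fails at j=0)
  i=1: ✗ (fails at j=1)
  i=2: ✗ (fails at j=2)
  i=3: ✗ (fails at j=3)
  i=4: ✗ (fails at j=4)
  i=5: ✗ (fails at j=5)
  i=6: ✗ (fails at j=7)
Positions where it holds: {} → 0.

0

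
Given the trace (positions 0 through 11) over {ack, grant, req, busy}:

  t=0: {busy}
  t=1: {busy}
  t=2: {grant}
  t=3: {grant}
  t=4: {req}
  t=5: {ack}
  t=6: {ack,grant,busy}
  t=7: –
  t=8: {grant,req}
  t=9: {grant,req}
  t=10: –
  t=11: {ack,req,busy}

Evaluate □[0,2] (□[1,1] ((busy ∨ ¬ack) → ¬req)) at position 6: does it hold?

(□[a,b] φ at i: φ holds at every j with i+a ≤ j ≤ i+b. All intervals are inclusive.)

Check □[1,1] ((busy ∨ ¬ack) → ¬req) at every j in [6,8]:
  j=6: holds on [7,7]
  j=7: fails at 8
  j=8: fails at 9
Fails at j=7 → formula fails.

Does not hold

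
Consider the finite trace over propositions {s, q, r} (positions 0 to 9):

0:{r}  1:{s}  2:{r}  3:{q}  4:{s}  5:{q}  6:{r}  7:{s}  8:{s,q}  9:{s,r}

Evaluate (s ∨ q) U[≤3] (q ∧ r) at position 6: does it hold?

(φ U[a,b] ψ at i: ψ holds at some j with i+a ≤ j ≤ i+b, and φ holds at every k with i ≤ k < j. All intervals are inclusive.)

False

Need some j in [6,9] with (q ∧ r), and (s ∨ q) at every k in [6,j-1].
  j=6: (q ∧ r) false.
  j=7: (q ∧ r) false.
  j=8: (q ∧ r) false.
  j=9: (q ∧ r) false.
No j in the window works → until fails.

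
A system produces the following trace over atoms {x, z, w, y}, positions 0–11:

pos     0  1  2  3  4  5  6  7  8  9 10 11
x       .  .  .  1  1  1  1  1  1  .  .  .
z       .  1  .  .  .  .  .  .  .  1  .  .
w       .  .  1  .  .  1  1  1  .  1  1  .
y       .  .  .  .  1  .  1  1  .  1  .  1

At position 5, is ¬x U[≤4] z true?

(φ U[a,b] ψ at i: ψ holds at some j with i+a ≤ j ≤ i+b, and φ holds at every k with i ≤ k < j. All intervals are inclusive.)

Does not hold

Need some j in [5,9] with z, and ¬x at every k in [5,j-1].
  j=5: z false.
  j=6: z false.
  j=7: z false.
  j=8: z false.
  j=9: z holds, but ¬x fails at k=5 → not this j.
No j in the window works → until fails.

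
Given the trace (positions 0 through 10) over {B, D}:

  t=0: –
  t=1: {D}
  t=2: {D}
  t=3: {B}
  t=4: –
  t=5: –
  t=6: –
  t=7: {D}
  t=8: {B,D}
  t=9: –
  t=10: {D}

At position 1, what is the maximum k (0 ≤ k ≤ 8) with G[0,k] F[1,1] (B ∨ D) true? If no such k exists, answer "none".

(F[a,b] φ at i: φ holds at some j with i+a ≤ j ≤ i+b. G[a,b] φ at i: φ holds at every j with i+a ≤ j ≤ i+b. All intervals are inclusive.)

1

F[1,1] (B ∨ D) must hold from j=1 onward; find where it first fails.
  j=1: holds
  j=2: holds
  j=3: fails
Holds on [1,2], so largest k = 1.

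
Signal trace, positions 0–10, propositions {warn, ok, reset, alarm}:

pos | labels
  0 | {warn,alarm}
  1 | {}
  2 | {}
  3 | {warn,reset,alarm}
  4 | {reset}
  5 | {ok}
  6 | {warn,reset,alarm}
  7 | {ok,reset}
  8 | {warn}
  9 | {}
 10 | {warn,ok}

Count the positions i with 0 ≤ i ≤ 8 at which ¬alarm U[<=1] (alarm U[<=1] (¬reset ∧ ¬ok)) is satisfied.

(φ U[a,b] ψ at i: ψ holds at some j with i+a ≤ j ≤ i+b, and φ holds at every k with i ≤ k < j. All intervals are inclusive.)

5

Evaluate at each i in [0,8]:
  i=0: ✓ (rhs at j=0)
  i=1: ✓ (rhs at j=1)
  i=2: ✓ (rhs at j=2)
  i=3: ✗ (no rhs in [3,4])
  i=4: ✗ (no rhs in [4,5])
  i=5: ✗ (no rhs in [5,6])
  i=6: ✗ (no rhs in [6,7])
  i=7: ✓ (rhs at j=8; lhs holds on [7,7])
  i=8: ✓ (rhs at j=8)
Positions where it holds: {0, 1, 2, 7, 8} → 5.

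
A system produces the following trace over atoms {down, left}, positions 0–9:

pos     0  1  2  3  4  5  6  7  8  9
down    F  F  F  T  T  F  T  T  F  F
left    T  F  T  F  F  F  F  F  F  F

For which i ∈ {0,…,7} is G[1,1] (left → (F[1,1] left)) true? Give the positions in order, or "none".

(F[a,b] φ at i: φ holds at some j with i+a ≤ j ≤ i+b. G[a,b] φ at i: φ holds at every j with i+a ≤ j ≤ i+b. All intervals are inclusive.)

Evaluate at each i in [0,7]:
  i=0: ✓ (all of [1,1])
  i=1: ✗ (fails at j=2)
  i=2: ✓ (all of [3,3])
  i=3: ✓ (all of [4,4])
  i=4: ✓ (all of [5,5])
  i=5: ✓ (all of [6,6])
  i=6: ✓ (all of [7,7])
  i=7: ✓ (all of [8,8])

0, 2, 3, 4, 5, 6, 7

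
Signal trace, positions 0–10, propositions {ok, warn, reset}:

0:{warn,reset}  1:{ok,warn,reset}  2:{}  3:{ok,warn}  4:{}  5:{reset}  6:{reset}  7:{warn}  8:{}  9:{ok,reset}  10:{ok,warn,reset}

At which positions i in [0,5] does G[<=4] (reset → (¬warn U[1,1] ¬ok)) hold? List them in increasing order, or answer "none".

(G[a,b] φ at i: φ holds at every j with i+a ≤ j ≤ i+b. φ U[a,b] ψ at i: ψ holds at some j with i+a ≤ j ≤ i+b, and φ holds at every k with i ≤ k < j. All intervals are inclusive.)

2, 3, 4

Evaluate at each i in [0,5]:
  i=0: ✗ (fails at j=0)
  i=1: ✗ (fails at j=1)
  i=2: ✓ (all of [2,6])
  i=3: ✓ (all of [3,7])
  i=4: ✓ (all of [4,8])
  i=5: ✗ (fails at j=9)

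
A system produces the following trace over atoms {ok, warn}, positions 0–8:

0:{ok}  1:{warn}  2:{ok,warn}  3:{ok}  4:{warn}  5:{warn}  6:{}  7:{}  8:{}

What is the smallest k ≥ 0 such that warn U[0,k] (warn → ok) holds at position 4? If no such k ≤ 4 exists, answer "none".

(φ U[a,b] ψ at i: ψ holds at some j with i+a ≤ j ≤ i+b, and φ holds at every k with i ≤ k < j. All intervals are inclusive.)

2

Need earliest j ≥ 4 with (warn → ok), and warn at every k in [4,j-1].
  j=4: rhs fails.
  j=5: rhs fails.
  j=6: rhs holds; lhs holds on [4,5]. k = 2.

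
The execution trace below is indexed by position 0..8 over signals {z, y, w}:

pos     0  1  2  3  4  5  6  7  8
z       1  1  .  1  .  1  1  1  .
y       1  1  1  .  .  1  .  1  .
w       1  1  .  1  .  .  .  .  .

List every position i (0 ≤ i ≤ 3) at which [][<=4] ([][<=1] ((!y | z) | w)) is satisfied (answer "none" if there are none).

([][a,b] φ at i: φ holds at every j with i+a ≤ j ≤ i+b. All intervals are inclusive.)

Evaluate at each i in [0,3]:
  i=0: ✗ (fails at j=1)
  i=1: ✗ (fails at j=1)
  i=2: ✗ (fails at j=2)
  i=3: ✓ (all of [3,7])

3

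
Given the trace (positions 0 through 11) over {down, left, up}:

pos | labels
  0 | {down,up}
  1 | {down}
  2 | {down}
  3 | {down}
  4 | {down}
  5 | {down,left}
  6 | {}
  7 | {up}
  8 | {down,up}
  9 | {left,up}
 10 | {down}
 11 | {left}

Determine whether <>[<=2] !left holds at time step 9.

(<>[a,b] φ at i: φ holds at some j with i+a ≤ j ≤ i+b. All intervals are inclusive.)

True

Check !left at each j in [9,11]:
  j=9: false
  j=10: true
  j=11: false
Found at j=10 → formula holds.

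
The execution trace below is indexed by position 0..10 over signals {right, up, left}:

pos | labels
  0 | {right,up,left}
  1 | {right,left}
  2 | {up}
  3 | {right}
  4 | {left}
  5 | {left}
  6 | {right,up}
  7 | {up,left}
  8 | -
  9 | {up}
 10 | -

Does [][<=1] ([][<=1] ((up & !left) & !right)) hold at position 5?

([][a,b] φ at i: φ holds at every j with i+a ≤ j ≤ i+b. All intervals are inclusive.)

Check [][<=1] ((up & !left) & !right) at every j in [5,6]:
  j=5: fails at 5
  j=6: fails at 6
Fails at j=5 → formula fails.

False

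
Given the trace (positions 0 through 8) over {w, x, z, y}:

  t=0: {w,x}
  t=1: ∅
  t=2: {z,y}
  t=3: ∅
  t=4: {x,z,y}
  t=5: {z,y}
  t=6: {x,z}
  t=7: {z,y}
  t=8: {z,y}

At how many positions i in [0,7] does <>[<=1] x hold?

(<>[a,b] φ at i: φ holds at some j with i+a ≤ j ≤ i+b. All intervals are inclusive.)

5

Evaluate at each i in [0,7]:
  i=0: ✓ (witness j=0)
  i=1: ✗ (none in [1,2])
  i=2: ✗ (none in [2,3])
  i=3: ✓ (witness j=4)
  i=4: ✓ (witness j=4)
  i=5: ✓ (witness j=6)
  i=6: ✓ (witness j=6)
  i=7: ✗ (none in [7,8])
Positions where it holds: {0, 3, 4, 5, 6} → 5.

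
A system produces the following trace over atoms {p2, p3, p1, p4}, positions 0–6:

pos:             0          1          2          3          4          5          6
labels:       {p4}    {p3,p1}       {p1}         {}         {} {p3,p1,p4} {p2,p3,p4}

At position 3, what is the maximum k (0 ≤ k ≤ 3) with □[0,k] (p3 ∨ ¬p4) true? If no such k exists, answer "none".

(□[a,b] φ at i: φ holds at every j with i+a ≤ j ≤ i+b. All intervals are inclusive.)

3

(p3 ∨ ¬p4) must hold from j=3 onward; find where it first fails.
  j=3: holds
  j=4: holds
  j=5: holds
  j=6: holds
Holds through j=6; largest k = 3.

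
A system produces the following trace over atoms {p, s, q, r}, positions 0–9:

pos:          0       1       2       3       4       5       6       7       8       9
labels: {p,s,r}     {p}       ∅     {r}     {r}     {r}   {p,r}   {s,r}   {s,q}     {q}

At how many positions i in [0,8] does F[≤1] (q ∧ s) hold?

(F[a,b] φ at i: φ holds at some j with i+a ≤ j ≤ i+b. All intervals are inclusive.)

Evaluate at each i in [0,8]:
  i=0: ✗ (none in [0,1])
  i=1: ✗ (none in [1,2])
  i=2: ✗ (none in [2,3])
  i=3: ✗ (none in [3,4])
  i=4: ✗ (none in [4,5])
  i=5: ✗ (none in [5,6])
  i=6: ✗ (none in [6,7])
  i=7: ✓ (witness j=8)
  i=8: ✓ (witness j=8)
Positions where it holds: {7, 8} → 2.

2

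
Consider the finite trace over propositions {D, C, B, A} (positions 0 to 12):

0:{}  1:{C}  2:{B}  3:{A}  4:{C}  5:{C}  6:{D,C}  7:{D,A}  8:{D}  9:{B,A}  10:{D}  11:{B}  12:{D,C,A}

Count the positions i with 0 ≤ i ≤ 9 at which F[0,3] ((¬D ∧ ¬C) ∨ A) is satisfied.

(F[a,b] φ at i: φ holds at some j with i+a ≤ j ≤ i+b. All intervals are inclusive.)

10

Evaluate at each i in [0,9]:
  i=0: ✓ (witness j=0)
  i=1: ✓ (witness j=2)
  i=2: ✓ (witness j=2)
  i=3: ✓ (witness j=3)
  i=4: ✓ (witness j=7)
  i=5: ✓ (witness j=7)
  i=6: ✓ (witness j=7)
  i=7: ✓ (witness j=7)
  i=8: ✓ (witness j=9)
  i=9: ✓ (witness j=9)
Positions where it holds: {0, 1, 2, 3, 4, 5, 6, 7, 8, 9} → 10.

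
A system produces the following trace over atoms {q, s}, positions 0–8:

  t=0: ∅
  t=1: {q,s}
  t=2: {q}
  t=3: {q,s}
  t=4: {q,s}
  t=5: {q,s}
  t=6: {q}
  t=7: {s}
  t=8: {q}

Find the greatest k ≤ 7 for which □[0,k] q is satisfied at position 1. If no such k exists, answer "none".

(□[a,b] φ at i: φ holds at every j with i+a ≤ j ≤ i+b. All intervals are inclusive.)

q must hold from j=1 onward; find where it first fails.
  j=1: holds
  j=2: holds
  j=3: holds
  j=4: holds
  j=5: holds
  j=6: holds
  j=7: fails
Holds on [1,6], so largest k = 5.

5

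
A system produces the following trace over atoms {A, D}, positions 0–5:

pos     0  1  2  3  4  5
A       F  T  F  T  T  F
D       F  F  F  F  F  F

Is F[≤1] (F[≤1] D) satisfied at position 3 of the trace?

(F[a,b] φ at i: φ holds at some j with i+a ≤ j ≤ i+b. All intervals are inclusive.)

Check F[≤1] D at each j in [3,4]:
  j=3: fails (none in [3,4])
  j=4: fails (none in [4,5])
No position in the window satisfies it → formula fails.

Does not hold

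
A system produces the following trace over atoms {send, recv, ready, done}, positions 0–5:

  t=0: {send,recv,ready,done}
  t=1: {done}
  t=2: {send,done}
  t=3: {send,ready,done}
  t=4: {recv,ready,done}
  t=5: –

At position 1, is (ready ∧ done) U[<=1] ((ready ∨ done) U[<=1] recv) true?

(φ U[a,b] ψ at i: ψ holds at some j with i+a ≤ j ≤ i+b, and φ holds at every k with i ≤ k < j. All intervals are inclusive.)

Need some j in [1,2] with ((ready ∨ done) U[<=1] recv), and (ready ∧ done) at every k in [1,j-1].
  j=1: ((ready ∨ done) U[<=1] recv) — fails.
  j=2: ((ready ∨ done) U[<=1] recv) — fails.
No j in the window works → until fails.

Does not hold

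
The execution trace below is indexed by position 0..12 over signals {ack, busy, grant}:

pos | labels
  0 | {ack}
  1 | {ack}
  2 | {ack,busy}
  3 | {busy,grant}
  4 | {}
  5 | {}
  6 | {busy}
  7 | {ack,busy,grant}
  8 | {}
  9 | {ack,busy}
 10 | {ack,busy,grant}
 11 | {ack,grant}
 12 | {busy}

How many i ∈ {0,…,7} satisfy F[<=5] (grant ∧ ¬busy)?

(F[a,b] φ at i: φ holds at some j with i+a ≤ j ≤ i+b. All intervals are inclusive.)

Evaluate at each i in [0,7]:
  i=0: ✗ (none in [0,5])
  i=1: ✗ (none in [1,6])
  i=2: ✗ (none in [2,7])
  i=3: ✗ (none in [3,8])
  i=4: ✗ (none in [4,9])
  i=5: ✗ (none in [5,10])
  i=6: ✓ (witness j=11)
  i=7: ✓ (witness j=11)
Positions where it holds: {6, 7} → 2.

2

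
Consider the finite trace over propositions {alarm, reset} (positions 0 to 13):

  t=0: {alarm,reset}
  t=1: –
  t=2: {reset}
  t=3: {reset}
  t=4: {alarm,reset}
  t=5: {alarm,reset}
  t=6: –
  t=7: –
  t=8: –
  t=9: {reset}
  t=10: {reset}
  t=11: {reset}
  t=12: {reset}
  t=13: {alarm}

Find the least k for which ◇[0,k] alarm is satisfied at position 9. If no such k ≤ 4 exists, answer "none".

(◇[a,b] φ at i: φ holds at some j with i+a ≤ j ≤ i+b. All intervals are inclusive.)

4

Scan j = 9,10,… for alarm:
  j=9: fails
  j=10: fails
  j=11: fails
  j=12: fails
  j=13: holds
First hit at j=13, so smallest k = 13-9 = 4.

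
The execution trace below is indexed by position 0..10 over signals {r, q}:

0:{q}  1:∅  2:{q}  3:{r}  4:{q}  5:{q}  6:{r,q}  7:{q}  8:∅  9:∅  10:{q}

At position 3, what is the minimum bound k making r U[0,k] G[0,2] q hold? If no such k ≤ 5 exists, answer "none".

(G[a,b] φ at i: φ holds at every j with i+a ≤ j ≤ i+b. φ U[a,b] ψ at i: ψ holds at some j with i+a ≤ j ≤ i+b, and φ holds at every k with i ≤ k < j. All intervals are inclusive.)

Need earliest j ≥ 3 with G[0,2] q, and r at every k in [3,j-1].
  j=3: rhs fails.
  j=4: rhs holds; lhs holds on [3,3]. k = 1.

1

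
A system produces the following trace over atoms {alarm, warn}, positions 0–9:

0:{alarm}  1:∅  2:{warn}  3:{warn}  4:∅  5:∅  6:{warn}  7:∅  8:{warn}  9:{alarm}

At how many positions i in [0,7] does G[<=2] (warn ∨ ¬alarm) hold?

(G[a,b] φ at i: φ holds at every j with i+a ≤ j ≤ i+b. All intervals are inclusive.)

Evaluate at each i in [0,7]:
  i=0: ✗ (fails at j=0)
  i=1: ✓ (all of [1,3])
  i=2: ✓ (all of [2,4])
  i=3: ✓ (all of [3,5])
  i=4: ✓ (all of [4,6])
  i=5: ✓ (all of [5,7])
  i=6: ✓ (all of [6,8])
  i=7: ✗ (fails at j=9)
Positions where it holds: {1, 2, 3, 4, 5, 6} → 6.

6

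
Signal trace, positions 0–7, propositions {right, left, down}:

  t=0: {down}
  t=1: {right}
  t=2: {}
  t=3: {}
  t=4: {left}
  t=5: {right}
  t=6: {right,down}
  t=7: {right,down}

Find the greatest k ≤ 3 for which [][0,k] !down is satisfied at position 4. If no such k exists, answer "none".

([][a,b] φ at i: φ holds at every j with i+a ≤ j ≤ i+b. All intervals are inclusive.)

1

!down must hold from j=4 onward; find where it first fails.
  j=4: holds
  j=5: holds
  j=6: fails
Holds on [4,5], so largest k = 1.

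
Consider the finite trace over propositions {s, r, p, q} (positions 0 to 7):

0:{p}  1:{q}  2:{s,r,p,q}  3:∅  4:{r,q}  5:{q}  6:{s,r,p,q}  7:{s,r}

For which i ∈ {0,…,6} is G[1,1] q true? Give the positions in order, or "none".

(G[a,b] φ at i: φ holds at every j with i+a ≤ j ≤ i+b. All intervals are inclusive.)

0, 1, 3, 4, 5

Evaluate at each i in [0,6]:
  i=0: ✓ (all of [1,1])
  i=1: ✓ (all of [2,2])
  i=2: ✗ (fails at j=3)
  i=3: ✓ (all of [4,4])
  i=4: ✓ (all of [5,5])
  i=5: ✓ (all of [6,6])
  i=6: ✗ (fails at j=7)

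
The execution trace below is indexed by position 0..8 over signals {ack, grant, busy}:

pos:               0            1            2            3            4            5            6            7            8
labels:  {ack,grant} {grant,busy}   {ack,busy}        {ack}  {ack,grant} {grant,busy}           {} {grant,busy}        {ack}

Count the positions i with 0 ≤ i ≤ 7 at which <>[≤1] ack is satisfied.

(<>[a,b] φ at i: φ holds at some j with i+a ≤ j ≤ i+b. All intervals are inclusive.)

6

Evaluate at each i in [0,7]:
  i=0: ✓ (witness j=0)
  i=1: ✓ (witness j=2)
  i=2: ✓ (witness j=2)
  i=3: ✓ (witness j=3)
  i=4: ✓ (witness j=4)
  i=5: ✗ (none in [5,6])
  i=6: ✗ (none in [6,7])
  i=7: ✓ (witness j=8)
Positions where it holds: {0, 1, 2, 3, 4, 7} → 6.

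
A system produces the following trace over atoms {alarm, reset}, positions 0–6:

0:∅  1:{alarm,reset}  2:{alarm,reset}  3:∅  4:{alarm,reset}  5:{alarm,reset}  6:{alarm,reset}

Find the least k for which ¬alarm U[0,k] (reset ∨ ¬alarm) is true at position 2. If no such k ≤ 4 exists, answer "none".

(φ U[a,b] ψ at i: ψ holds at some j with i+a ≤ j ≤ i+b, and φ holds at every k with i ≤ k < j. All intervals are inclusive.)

Need earliest j ≥ 2 with (reset ∨ ¬alarm), and ¬alarm at every k in [2,j-1].
  j=2: rhs holds (empty prefix). k = 0.

0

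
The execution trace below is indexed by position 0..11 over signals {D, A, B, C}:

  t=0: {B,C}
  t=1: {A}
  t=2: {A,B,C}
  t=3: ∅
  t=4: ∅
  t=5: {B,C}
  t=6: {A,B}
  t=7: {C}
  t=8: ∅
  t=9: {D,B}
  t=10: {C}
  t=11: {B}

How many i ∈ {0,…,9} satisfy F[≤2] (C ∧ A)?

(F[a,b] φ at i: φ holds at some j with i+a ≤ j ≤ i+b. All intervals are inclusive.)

Evaluate at each i in [0,9]:
  i=0: ✓ (witness j=2)
  i=1: ✓ (witness j=2)
  i=2: ✓ (witness j=2)
  i=3: ✗ (none in [3,5])
  i=4: ✗ (none in [4,6])
  i=5: ✗ (none in [5,7])
  i=6: ✗ (none in [6,8])
  i=7: ✗ (none in [7,9])
  i=8: ✗ (none in [8,10])
  i=9: ✗ (none in [9,11])
Positions where it holds: {0, 1, 2} → 3.

3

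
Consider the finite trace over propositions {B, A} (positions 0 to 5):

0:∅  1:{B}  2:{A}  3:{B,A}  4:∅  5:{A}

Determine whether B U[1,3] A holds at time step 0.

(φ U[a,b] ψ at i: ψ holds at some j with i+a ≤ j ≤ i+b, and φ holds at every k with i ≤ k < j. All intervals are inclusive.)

Need some j in [1,3] with A, and B at every k in [0,j-1].
  j=1: A false.
  j=2: A holds, but B fails at k=0 → not this j.
  j=3: A holds, but B fails at k=0 → not this j.
No j in the window works → until fails.

Does not hold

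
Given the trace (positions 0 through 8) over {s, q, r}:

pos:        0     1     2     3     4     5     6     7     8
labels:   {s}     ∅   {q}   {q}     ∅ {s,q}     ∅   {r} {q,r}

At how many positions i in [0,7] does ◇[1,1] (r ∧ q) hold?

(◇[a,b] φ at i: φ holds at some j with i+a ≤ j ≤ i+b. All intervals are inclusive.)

Evaluate at each i in [0,7]:
  i=0: ✗ (none in [1,1])
  i=1: ✗ (none in [2,2])
  i=2: ✗ (none in [3,3])
  i=3: ✗ (none in [4,4])
  i=4: ✗ (none in [5,5])
  i=5: ✗ (none in [6,6])
  i=6: ✗ (none in [7,7])
  i=7: ✓ (witness j=8)
Positions where it holds: {7} → 1.

1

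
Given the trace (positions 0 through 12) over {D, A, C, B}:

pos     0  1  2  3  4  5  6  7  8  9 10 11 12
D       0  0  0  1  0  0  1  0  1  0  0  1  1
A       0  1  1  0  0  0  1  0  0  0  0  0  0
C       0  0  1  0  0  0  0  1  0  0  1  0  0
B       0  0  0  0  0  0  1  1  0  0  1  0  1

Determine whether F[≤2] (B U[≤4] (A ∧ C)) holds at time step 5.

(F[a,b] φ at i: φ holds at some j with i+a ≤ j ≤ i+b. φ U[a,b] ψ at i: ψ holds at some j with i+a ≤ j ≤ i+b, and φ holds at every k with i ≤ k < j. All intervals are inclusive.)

Does not hold

Check (B U[≤4] (A ∧ C)) at each j in [5,7]:
  j=5: fails
  j=6: fails
  j=7: fails
No position in the window satisfies it → formula fails.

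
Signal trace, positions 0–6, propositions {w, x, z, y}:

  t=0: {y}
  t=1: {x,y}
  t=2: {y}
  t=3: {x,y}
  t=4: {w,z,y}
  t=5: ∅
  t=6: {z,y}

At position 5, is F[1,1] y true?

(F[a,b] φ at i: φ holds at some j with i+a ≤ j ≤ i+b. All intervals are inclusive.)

Yes

Check y at each j in [6,6]:
  j=6: true
Found at j=6 → formula holds.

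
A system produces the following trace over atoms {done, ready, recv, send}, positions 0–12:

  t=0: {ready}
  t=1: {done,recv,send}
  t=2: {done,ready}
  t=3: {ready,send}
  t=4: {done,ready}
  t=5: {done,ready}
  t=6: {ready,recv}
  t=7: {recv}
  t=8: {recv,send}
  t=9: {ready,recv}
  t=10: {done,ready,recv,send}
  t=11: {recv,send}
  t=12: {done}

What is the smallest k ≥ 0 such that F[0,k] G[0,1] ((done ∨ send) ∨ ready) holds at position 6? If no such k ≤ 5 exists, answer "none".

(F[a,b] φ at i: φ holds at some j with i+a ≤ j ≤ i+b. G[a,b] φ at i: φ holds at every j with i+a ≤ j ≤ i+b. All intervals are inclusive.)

Scan j = 6,7,… for G[0,1] ((done ∨ send) ∨ ready):
  j=6: fails
  j=7: fails
  j=8: holds
First hit at j=8, so smallest k = 8-6 = 2.

2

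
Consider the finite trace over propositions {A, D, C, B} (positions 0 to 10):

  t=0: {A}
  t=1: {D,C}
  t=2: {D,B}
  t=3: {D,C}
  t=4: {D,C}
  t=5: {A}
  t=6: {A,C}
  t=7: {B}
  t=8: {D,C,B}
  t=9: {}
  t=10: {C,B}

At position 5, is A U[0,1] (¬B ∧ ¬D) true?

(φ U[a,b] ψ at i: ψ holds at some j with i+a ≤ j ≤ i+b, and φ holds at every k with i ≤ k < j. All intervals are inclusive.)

Yes

Need some j in [5,6] with (¬B ∧ ¬D), and A at every k in [5,j-1].
  j=5: (¬B ∧ ¬D) holds; no prefix to check → satisfied.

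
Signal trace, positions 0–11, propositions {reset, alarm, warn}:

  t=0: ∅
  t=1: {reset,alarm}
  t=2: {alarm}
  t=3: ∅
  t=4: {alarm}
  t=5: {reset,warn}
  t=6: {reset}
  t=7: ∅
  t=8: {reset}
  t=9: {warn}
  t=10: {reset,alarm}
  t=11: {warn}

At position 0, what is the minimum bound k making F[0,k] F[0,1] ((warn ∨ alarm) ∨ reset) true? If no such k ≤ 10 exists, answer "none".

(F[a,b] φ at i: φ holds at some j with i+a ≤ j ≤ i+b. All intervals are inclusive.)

Scan j = 0,1,… for F[0,1] ((warn ∨ alarm) ∨ reset):
  j=0: holds
First hit at j=0, so smallest k = 0-0 = 0.

0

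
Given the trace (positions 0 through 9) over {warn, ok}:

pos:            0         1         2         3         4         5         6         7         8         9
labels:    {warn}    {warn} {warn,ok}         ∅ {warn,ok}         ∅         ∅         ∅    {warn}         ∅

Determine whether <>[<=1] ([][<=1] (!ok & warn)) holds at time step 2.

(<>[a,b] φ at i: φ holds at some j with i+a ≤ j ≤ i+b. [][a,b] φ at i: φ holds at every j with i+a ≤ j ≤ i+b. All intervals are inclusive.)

Check [][<=1] (!ok & warn) at each j in [2,3]:
  j=2: fails at 2
  j=3: fails at 3
No position in the window satisfies it → formula fails.

Does not hold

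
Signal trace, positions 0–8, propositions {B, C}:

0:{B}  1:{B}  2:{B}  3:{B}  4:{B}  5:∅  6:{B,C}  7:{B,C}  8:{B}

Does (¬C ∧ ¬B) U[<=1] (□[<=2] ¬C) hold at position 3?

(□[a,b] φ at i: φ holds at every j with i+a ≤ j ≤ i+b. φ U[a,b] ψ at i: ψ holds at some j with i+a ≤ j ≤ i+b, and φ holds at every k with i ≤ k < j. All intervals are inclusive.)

Holds

Need some j in [3,4] with □[<=2] ¬C, and (¬C ∧ ¬B) at every k in [3,j-1].
  j=3: □[<=2] ¬C holds; no prefix to check → satisfied.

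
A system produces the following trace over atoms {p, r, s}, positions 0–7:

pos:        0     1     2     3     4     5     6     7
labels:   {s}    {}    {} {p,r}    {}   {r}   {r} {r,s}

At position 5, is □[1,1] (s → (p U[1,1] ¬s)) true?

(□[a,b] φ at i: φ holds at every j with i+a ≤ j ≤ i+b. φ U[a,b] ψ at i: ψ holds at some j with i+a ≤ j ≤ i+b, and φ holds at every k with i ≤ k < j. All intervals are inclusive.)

True

Check (s → (p U[1,1] ¬s)) at every j in [6,6]:
  j=6: antecedent false → ✓
All positions satisfy it → formula holds.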